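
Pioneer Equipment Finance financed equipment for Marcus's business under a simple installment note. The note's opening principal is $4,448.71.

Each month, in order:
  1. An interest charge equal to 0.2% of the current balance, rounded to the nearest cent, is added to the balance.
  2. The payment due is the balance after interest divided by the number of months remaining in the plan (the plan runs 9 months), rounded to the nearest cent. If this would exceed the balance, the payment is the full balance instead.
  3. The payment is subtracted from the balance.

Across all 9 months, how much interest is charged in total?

$44.72

Month 1: opening $4,448.71; interest $8.90 → $4,457.61; payment $495.29; balance $3,962.32
Month 2: opening $3,962.32; interest $7.92 → $3,970.24; payment $496.28; balance $3,473.96
Month 3: opening $3,473.96; interest $6.95 → $3,480.91; payment $497.27; balance $2,983.64
Month 4: opening $2,983.64; interest $5.97 → $2,989.61; payment $498.27; balance $2,491.34
Month 5: opening $2,491.34; interest $4.98 → $2,496.32; payment $499.26; balance $1,997.06
Month 6: opening $1,997.06; interest $3.99 → $2,001.05; payment $500.26; balance $1,500.79
Month 7: opening $1,500.79; interest $3.00 → $1,503.79; payment $501.26; balance $1,002.53
Month 8: opening $1,002.53; interest $2.01 → $1,004.54; payment $502.27; balance $502.27
Month 9: opening $502.27; interest $1.00 → $503.27; payment $503.27; balance $0.00
Total interest: $8.90 + $7.92 + $6.95 + $5.97 + $4.98 + $3.99 + $3.00 + $2.01 + $1.00 = $44.72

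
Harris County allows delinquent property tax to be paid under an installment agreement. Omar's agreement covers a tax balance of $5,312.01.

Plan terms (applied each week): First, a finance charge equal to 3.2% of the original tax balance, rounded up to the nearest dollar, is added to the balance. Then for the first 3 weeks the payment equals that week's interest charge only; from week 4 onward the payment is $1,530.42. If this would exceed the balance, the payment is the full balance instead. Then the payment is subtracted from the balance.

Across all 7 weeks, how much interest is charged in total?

Week 1: opening $5,312.01; interest $170.00 → $5,482.01; payment $170.00; balance $5,312.01
Week 2: opening $5,312.01; interest $170.00 → $5,482.01; payment $170.00; balance $5,312.01
Week 3: opening $5,312.01; interest $170.00 → $5,482.01; payment $170.00; balance $5,312.01
Week 4: opening $5,312.01; interest $170.00 → $5,482.01; payment $1,530.42; balance $3,951.59
Week 5: opening $3,951.59; interest $170.00 → $4,121.59; payment $1,530.42; balance $2,591.17
Week 6: opening $2,591.17; interest $170.00 → $2,761.17; payment $1,530.42; balance $1,230.75
Week 7: opening $1,230.75; interest $170.00 → $1,400.75; payment $1,400.75; balance $0.00
Total interest: $170.00 + $170.00 + $170.00 + $170.00 + $170.00 + $170.00 + $170.00 = $1,190.00

$1,190.00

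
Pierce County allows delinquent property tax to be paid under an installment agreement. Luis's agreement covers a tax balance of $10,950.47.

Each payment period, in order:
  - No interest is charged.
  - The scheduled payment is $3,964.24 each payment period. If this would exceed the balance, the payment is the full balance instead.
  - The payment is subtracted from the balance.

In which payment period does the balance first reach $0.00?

3

# | Opening | Payment | End bal
1 | $10,950.47 | $3,964.24 | $6,986.23
2 | $6,986.23 | $3,964.24 | $3,021.99
3 | $3,021.99 | $3,021.99 | $0.00
Balance reaches $0.00 in payment period 3.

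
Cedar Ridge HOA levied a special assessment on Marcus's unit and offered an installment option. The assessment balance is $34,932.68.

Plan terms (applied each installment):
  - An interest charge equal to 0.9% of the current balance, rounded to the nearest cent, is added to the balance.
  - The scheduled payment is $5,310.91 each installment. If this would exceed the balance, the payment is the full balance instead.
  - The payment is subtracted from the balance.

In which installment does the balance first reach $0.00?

7

Installment 1: opening $34,932.68; interest $314.39 → $35,247.07; payment $5,310.91; balance $29,936.16
Installment 2: opening $29,936.16; interest $269.43 → $30,205.59; payment $5,310.91; balance $24,894.68
Installment 3: opening $24,894.68; interest $224.05 → $25,118.73; payment $5,310.91; balance $19,807.82
Installment 4: opening $19,807.82; interest $178.27 → $19,986.09; payment $5,310.91; balance $14,675.18
Installment 5: opening $14,675.18; interest $132.08 → $14,807.26; payment $5,310.91; balance $9,496.35
Installment 6: opening $9,496.35; interest $85.47 → $9,581.82; payment $5,310.91; balance $4,270.91
Installment 7: opening $4,270.91; interest $38.44 → $4,309.35; payment $4,309.35; balance $0.00
Balance reaches $0.00 in installment 7.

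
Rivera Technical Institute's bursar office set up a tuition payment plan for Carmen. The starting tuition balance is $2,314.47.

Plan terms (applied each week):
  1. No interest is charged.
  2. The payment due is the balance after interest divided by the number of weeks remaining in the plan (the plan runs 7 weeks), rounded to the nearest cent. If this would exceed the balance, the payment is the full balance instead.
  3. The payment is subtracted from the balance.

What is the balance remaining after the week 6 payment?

Week 1: opening $2,314.47; payment $330.64; balance $1,983.83
Week 2: opening $1,983.83; payment $330.64; balance $1,653.19
Week 3: opening $1,653.19; payment $330.64; balance $1,322.55
Week 4: opening $1,322.55; payment $330.64; balance $991.91
Week 5: opening $991.91; payment $330.64; balance $661.27
Week 6: opening $661.27; payment $330.64; balance $330.63

$330.63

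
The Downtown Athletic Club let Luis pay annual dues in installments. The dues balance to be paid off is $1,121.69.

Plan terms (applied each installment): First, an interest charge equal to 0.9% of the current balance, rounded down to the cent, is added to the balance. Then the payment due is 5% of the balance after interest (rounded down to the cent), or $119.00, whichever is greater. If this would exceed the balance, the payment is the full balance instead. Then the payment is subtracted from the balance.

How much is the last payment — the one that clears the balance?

$106.41

Installment 1: $1,121.69 +$10.09 interest = $1,131.78; pay $119.00 → $1,012.78
Installment 2: $1,012.78 +$9.11 interest = $1,021.89; pay $119.00 → $902.89
Installment 3: $902.89 +$8.12 interest = $911.01; pay $119.00 → $792.01
Installment 4: $792.01 +$7.12 interest = $799.13; pay $119.00 → $680.13
Installment 5: $680.13 +$6.12 interest = $686.25; pay $119.00 → $567.25
Installment 6: $567.25 +$5.10 interest = $572.35; pay $119.00 → $453.35
Installment 7: $453.35 +$4.08 interest = $457.43; pay $119.00 → $338.43
Installment 8: $338.43 +$3.04 interest = $341.47; pay $119.00 → $222.47
Installment 9: $222.47 +$2.00 interest = $224.47; pay $119.00 → $105.47
Installment 10: $105.47 +$0.94 interest = $106.41; pay $106.41 → $0.00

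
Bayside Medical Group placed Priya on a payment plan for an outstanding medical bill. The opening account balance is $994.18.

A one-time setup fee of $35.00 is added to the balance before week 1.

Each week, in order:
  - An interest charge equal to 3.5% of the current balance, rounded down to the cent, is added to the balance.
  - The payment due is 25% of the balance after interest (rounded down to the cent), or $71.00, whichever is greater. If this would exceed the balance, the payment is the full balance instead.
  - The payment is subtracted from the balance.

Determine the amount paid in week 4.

$124.55

Week 1: $1,029.18 +$36.02 interest = $1,065.20; pay $266.30 → $798.90
Week 2: $798.90 +$27.96 interest = $826.86; pay $206.71 → $620.15
Week 3: $620.15 +$21.70 interest = $641.85; pay $160.46 → $481.39
Week 4: $481.39 +$16.84 interest = $498.23; pay $124.55 → $373.68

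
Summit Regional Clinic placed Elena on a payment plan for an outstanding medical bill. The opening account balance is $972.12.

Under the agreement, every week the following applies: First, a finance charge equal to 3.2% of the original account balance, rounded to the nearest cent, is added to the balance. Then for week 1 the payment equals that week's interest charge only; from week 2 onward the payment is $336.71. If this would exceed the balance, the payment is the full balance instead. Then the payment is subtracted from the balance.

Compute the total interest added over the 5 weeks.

# | Opening | Interest | Payment | End bal
1 | $972.12 | $31.11 | $31.11 | $972.12
2 | $972.12 | $31.11 | $336.71 | $666.52
3 | $666.52 | $31.11 | $336.71 | $360.92
4 | $360.92 | $31.11 | $336.71 | $55.32
5 | $55.32 | $31.11 | $86.43 | $0.00
Total interest: $31.11 + $31.11 + $31.11 + $31.11 + $31.11 = $155.55

$155.55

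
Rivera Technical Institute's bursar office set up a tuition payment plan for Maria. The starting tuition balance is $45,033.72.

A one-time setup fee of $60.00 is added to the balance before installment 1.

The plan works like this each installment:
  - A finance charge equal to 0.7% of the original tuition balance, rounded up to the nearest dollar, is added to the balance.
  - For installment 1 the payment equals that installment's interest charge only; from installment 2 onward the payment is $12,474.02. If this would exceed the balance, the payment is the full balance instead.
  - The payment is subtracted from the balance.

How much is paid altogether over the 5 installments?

Installment 1: $45,093.72 +$316.00 interest = $45,409.72; pay $316.00 → $45,093.72
Installment 2: $45,093.72 +$316.00 interest = $45,409.72; pay $12,474.02 → $32,935.70
Installment 3: $32,935.70 +$316.00 interest = $33,251.70; pay $12,474.02 → $20,777.68
Installment 4: $20,777.68 +$316.00 interest = $21,093.68; pay $12,474.02 → $8,619.66
Installment 5: $8,619.66 +$316.00 interest = $8,935.66; pay $8,935.66 → $0.00
Total paid: $46,673.72

$46,673.72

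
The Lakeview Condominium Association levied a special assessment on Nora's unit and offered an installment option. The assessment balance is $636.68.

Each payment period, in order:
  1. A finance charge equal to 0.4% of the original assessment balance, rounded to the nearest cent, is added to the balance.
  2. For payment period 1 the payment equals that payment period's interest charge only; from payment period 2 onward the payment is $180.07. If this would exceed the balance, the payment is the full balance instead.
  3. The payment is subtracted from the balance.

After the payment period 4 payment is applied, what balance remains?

$104.12

# | Opening | Interest | Payment | End bal
1 | $636.68 | $2.55 | $2.55 | $636.68
2 | $636.68 | $2.55 | $180.07 | $459.16
3 | $459.16 | $2.55 | $180.07 | $281.64
4 | $281.64 | $2.55 | $180.07 | $104.12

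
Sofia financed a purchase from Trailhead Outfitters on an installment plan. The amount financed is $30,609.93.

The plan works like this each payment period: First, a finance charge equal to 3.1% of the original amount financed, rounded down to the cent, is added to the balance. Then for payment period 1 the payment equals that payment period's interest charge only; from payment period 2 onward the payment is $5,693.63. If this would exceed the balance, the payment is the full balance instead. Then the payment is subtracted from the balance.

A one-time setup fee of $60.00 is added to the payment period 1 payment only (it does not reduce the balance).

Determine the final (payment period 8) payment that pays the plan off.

$3,090.45

# | Opening | Interest | Payment | Fee | End bal
1 | $30,609.93 | $948.90 | $948.90 | $60.00 | $30,609.93
2 | $30,609.93 | $948.90 | $5,693.63 | — | $25,865.20
3 | $25,865.20 | $948.90 | $5,693.63 | — | $21,120.47
4 | $21,120.47 | $948.90 | $5,693.63 | — | $16,375.74
5 | $16,375.74 | $948.90 | $5,693.63 | — | $11,631.01
6 | $11,631.01 | $948.90 | $5,693.63 | — | $6,886.28
7 | $6,886.28 | $948.90 | $5,693.63 | — | $2,141.55
8 | $2,141.55 | $948.90 | $3,090.45 | — | $0.00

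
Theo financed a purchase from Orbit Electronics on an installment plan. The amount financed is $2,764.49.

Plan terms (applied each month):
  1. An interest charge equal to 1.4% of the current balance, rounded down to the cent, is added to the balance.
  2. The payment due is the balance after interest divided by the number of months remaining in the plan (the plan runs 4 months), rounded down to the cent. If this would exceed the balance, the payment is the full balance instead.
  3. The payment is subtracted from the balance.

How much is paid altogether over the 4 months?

$2,862.59

# | Opening | Interest | Payment | End bal
1 | $2,764.49 | $38.70 | $700.79 | $2,102.40
2 | $2,102.40 | $29.43 | $710.61 | $1,421.22
3 | $1,421.22 | $19.89 | $720.55 | $720.56
4 | $720.56 | $10.08 | $730.64 | $0.00
Total paid: $2,862.59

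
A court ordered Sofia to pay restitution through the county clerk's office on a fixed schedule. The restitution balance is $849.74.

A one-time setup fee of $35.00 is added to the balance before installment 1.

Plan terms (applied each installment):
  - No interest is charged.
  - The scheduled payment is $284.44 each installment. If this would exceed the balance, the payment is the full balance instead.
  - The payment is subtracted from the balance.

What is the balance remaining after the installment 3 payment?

$31.42

Installment 1: $884.74 − $284.44 → $600.30
Installment 2: $600.30 − $284.44 → $315.86
Installment 3: $315.86 − $284.44 → $31.42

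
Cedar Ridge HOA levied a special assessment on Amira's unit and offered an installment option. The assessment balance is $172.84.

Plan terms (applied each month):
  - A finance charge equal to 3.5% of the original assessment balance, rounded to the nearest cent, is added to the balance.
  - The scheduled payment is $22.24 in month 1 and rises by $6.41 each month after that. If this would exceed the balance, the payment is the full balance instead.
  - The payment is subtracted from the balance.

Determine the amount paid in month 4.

$41.47

Month 1: $172.84 +$6.05 interest = $178.89; pay $22.24 → $156.65
Month 2: $156.65 +$6.05 interest = $162.70; pay $28.65 → $134.05
Month 3: $134.05 +$6.05 interest = $140.10; pay $35.06 → $105.04
Month 4: $105.04 +$6.05 interest = $111.09; pay $41.47 → $69.62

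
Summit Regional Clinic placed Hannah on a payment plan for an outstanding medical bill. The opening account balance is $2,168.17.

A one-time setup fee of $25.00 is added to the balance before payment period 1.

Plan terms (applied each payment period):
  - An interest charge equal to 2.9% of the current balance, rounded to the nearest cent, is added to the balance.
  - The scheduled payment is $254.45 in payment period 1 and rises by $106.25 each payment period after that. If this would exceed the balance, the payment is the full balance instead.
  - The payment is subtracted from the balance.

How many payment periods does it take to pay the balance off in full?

6

# | Opening | Interest | Payment | End bal
1 | $2,193.17 | $63.60 | $254.45 | $2,002.32
2 | $2,002.32 | $58.07 | $360.70 | $1,699.69
3 | $1,699.69 | $49.29 | $466.95 | $1,282.03
4 | $1,282.03 | $37.18 | $573.20 | $746.01
5 | $746.01 | $21.63 | $679.45 | $88.19
6 | $88.19 | $2.56 | $90.75 | $0.00
Balance reaches $0.00 in payment period 6.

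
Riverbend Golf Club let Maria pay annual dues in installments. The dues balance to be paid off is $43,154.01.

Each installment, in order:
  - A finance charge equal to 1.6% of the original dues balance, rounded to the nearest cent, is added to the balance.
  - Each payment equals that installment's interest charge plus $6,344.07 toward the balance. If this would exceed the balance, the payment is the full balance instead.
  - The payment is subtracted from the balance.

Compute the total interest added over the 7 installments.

Installment 1: $43,154.01 +$690.46 interest = $43,844.47; pay $7,034.53 → $36,809.94
Installment 2: $36,809.94 +$690.46 interest = $37,500.40; pay $7,034.53 → $30,465.87
Installment 3: $30,465.87 +$690.46 interest = $31,156.33; pay $7,034.53 → $24,121.80
Installment 4: $24,121.80 +$690.46 interest = $24,812.26; pay $7,034.53 → $17,777.73
Installment 5: $17,777.73 +$690.46 interest = $18,468.19; pay $7,034.53 → $11,433.66
Installment 6: $11,433.66 +$690.46 interest = $12,124.12; pay $7,034.53 → $5,089.59
Installment 7: $5,089.59 +$690.46 interest = $5,780.05; pay $5,780.05 → $0.00
Total interest: $690.46 + $690.46 + $690.46 + $690.46 + $690.46 + $690.46 + $690.46 = $4,833.22

$4,833.22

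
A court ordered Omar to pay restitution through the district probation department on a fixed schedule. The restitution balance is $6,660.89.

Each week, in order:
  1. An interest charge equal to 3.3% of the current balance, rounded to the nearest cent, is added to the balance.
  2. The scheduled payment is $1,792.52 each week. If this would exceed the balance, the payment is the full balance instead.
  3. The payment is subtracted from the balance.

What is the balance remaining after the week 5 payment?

$0.00

Week 1: opening $6,660.89; interest $219.81 → $6,880.70; payment $1,792.52; balance $5,088.18
Week 2: opening $5,088.18; interest $167.91 → $5,256.09; payment $1,792.52; balance $3,463.57
Week 3: opening $3,463.57; interest $114.30 → $3,577.87; payment $1,792.52; balance $1,785.35
Week 4: opening $1,785.35; interest $58.92 → $1,844.27; payment $1,792.52; balance $51.75
Week 5: opening $51.75; interest $1.71 → $53.46; payment $53.46; balance $0.00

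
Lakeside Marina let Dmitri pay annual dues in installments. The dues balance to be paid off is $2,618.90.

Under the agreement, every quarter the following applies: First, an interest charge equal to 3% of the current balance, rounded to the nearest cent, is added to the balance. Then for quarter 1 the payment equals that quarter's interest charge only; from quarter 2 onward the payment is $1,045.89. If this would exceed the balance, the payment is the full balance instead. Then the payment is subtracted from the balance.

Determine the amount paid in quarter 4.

Quarter 1: $2,618.90 +$78.57 interest = $2,697.47; pay $78.57 → $2,618.90
Quarter 2: $2,618.90 +$78.57 interest = $2,697.47; pay $1,045.89 → $1,651.58
Quarter 3: $1,651.58 +$49.55 interest = $1,701.13; pay $1,045.89 → $655.24
Quarter 4: $655.24 +$19.66 interest = $674.90; pay $674.90 → $0.00

$674.90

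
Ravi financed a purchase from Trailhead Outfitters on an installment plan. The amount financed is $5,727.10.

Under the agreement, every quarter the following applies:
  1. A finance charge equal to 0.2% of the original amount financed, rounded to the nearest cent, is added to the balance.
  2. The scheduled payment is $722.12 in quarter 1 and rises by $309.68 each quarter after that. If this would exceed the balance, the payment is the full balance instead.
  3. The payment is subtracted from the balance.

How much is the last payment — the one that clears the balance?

$1,037.79

Quarter 1: $5,727.10 +$11.45 interest = $5,738.55; pay $722.12 → $5,016.43
Quarter 2: $5,016.43 +$11.45 interest = $5,027.88; pay $1,031.80 → $3,996.08
Quarter 3: $3,996.08 +$11.45 interest = $4,007.53; pay $1,341.48 → $2,666.05
Quarter 4: $2,666.05 +$11.45 interest = $2,677.50; pay $1,651.16 → $1,026.34
Quarter 5: $1,026.34 +$11.45 interest = $1,037.79; pay $1,037.79 → $0.00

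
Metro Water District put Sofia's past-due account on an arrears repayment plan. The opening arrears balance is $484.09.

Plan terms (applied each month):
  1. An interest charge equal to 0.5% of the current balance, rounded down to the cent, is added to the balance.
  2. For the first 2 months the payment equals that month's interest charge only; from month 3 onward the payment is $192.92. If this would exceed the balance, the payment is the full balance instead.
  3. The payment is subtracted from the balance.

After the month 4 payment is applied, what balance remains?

# | Opening | Interest | Payment | End bal
1 | $484.09 | $2.42 | $2.42 | $484.09
2 | $484.09 | $2.42 | $2.42 | $484.09
3 | $484.09 | $2.42 | $192.92 | $293.59
4 | $293.59 | $1.46 | $192.92 | $102.13

$102.13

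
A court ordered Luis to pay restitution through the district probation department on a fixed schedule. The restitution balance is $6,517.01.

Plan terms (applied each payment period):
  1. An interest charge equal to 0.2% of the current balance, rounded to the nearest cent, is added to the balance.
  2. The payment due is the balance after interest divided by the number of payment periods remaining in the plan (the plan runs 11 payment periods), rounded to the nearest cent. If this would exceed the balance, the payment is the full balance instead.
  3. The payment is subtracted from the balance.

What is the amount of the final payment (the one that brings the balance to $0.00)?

$605.62

Payment period 1: $6,517.01 +$13.03 interest = $6,530.04; pay $593.64 → $5,936.40
Payment period 2: $5,936.40 +$11.87 interest = $5,948.27; pay $594.83 → $5,353.44
Payment period 3: $5,353.44 +$10.71 interest = $5,364.15; pay $596.02 → $4,768.13
Payment period 4: $4,768.13 +$9.54 interest = $4,777.67; pay $597.21 → $4,180.46
Payment period 5: $4,180.46 +$8.36 interest = $4,188.82; pay $598.40 → $3,590.42
Payment period 6: $3,590.42 +$7.18 interest = $3,597.60; pay $599.60 → $2,998.00
Payment period 7: $2,998.00 +$6.00 interest = $3,004.00; pay $600.80 → $2,403.20
Payment period 8: $2,403.20 +$4.81 interest = $2,408.01; pay $602.00 → $1,806.01
Payment period 9: $1,806.01 +$3.61 interest = $1,809.62; pay $603.21 → $1,206.41
Payment period 10: $1,206.41 +$2.41 interest = $1,208.82; pay $604.41 → $604.41
Payment period 11: $604.41 +$1.21 interest = $605.62; pay $605.62 → $0.00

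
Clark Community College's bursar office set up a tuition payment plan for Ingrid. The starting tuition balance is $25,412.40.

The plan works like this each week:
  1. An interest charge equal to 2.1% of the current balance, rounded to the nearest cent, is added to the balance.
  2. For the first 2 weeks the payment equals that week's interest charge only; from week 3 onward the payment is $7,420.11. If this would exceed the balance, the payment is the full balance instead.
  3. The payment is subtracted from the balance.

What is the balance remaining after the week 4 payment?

$11,494.88

Week 1: $25,412.40 +$533.66 interest = $25,946.06; pay $533.66 → $25,412.40
Week 2: $25,412.40 +$533.66 interest = $25,946.06; pay $533.66 → $25,412.40
Week 3: $25,412.40 +$533.66 interest = $25,946.06; pay $7,420.11 → $18,525.95
Week 4: $18,525.95 +$389.04 interest = $18,914.99; pay $7,420.11 → $11,494.88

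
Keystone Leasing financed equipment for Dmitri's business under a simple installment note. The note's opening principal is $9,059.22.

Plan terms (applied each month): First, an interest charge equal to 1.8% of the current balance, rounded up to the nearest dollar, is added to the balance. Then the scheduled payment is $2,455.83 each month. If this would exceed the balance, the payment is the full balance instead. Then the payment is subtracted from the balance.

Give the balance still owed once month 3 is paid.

Month 1: $9,059.22 +$164.00 interest = $9,223.22; pay $2,455.83 → $6,767.39
Month 2: $6,767.39 +$122.00 interest = $6,889.39; pay $2,455.83 → $4,433.56
Month 3: $4,433.56 +$80.00 interest = $4,513.56; pay $2,455.83 → $2,057.73

$2,057.73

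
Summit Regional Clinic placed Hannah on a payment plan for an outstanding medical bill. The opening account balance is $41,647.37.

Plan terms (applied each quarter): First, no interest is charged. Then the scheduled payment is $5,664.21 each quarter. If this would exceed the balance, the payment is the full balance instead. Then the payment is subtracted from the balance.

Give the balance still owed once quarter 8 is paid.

$0.00

Quarter 1: opening $41,647.37; payment $5,664.21; balance $35,983.16
Quarter 2: opening $35,983.16; payment $5,664.21; balance $30,318.95
Quarter 3: opening $30,318.95; payment $5,664.21; balance $24,654.74
Quarter 4: opening $24,654.74; payment $5,664.21; balance $18,990.53
Quarter 5: opening $18,990.53; payment $5,664.21; balance $13,326.32
Quarter 6: opening $13,326.32; payment $5,664.21; balance $7,662.11
Quarter 7: opening $7,662.11; payment $5,664.21; balance $1,997.90
Quarter 8: opening $1,997.90; payment $1,997.90; balance $0.00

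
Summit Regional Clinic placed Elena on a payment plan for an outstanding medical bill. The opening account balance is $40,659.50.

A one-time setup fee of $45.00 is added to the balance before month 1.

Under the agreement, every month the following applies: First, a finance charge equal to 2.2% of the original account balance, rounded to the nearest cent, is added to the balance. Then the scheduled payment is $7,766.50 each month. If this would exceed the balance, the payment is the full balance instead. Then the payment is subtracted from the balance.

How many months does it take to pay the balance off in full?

6

Month 1: opening $40,704.50; interest $894.51 → $41,599.01; payment $7,766.50; balance $33,832.51
Month 2: opening $33,832.51; interest $894.51 → $34,727.02; payment $7,766.50; balance $26,960.52
Month 3: opening $26,960.52; interest $894.51 → $27,855.03; payment $7,766.50; balance $20,088.53
Month 4: opening $20,088.53; interest $894.51 → $20,983.04; payment $7,766.50; balance $13,216.54
Month 5: opening $13,216.54; interest $894.51 → $14,111.05; payment $7,766.50; balance $6,344.55
Month 6: opening $6,344.55; interest $894.51 → $7,239.06; payment $7,239.06; balance $0.00
Balance reaches $0.00 in month 6.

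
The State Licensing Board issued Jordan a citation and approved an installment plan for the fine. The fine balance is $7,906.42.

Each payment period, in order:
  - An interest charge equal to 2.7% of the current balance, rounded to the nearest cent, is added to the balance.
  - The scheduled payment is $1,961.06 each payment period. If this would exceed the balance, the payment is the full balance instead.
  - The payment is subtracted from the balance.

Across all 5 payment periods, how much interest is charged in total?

$582.60

Payment period 1: $7,906.42 +$213.47 interest = $8,119.89; pay $1,961.06 → $6,158.83
Payment period 2: $6,158.83 +$166.29 interest = $6,325.12; pay $1,961.06 → $4,364.06
Payment period 3: $4,364.06 +$117.83 interest = $4,481.89; pay $1,961.06 → $2,520.83
Payment period 4: $2,520.83 +$68.06 interest = $2,588.89; pay $1,961.06 → $627.83
Payment period 5: $627.83 +$16.95 interest = $644.78; pay $644.78 → $0.00
Total interest: $213.47 + $166.29 + $117.83 + $68.06 + $16.95 = $582.60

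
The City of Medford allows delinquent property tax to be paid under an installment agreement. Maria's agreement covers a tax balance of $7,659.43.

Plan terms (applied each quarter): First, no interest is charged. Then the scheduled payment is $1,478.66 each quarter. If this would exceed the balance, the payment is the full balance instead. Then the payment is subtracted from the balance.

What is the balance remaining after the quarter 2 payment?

Quarter 1: $7,659.43 − $1,478.66 → $6,180.77
Quarter 2: $6,180.77 − $1,478.66 → $4,702.11

$4,702.11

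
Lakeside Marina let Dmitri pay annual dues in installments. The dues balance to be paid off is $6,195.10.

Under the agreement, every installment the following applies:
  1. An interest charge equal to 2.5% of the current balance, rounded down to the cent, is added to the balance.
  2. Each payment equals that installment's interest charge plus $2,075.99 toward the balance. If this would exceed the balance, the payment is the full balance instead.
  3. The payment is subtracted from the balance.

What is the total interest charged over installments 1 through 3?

# | Opening | Interest | Payment | End bal
1 | $6,195.10 | $154.87 | $2,230.86 | $4,119.11
2 | $4,119.11 | $102.97 | $2,178.96 | $2,043.12
3 | $2,043.12 | $51.07 | $2,094.19 | $0.00
Total interest: $154.87 + $102.97 + $51.07 = $308.91

$308.91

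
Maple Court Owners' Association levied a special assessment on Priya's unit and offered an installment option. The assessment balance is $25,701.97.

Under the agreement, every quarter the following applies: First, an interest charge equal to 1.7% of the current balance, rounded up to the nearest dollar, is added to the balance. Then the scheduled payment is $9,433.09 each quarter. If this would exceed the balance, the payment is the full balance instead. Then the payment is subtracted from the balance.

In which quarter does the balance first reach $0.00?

Quarter 1: opening $25,701.97; interest $437.00 → $26,138.97; payment $9,433.09; balance $16,705.88
Quarter 2: opening $16,705.88; interest $284.00 → $16,989.88; payment $9,433.09; balance $7,556.79
Quarter 3: opening $7,556.79; interest $129.00 → $7,685.79; payment $7,685.79; balance $0.00
Balance reaches $0.00 in quarter 3.

3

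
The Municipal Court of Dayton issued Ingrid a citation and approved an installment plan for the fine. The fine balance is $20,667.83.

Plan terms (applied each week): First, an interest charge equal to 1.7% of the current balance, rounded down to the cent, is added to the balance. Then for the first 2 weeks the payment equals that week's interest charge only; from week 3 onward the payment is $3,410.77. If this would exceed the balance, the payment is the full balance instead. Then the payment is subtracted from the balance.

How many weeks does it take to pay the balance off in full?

9

# | Opening | Interest | Payment | End bal
1 | $20,667.83 | $351.35 | $351.35 | $20,667.83
2 | $20,667.83 | $351.35 | $351.35 | $20,667.83
3 | $20,667.83 | $351.35 | $3,410.77 | $17,608.41
4 | $17,608.41 | $299.34 | $3,410.77 | $14,496.98
5 | $14,496.98 | $246.44 | $3,410.77 | $11,332.65
6 | $11,332.65 | $192.65 | $3,410.77 | $8,114.53
7 | $8,114.53 | $137.94 | $3,410.77 | $4,841.70
8 | $4,841.70 | $82.30 | $3,410.77 | $1,513.23
9 | $1,513.23 | $25.72 | $1,538.95 | $0.00
Balance reaches $0.00 in week 9.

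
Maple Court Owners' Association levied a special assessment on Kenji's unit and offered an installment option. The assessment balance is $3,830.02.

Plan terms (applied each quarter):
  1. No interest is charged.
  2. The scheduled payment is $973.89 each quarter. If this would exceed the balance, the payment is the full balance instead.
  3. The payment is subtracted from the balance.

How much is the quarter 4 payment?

Quarter 1: $3,830.02 − $973.89 → $2,856.13
Quarter 2: $2,856.13 − $973.89 → $1,882.24
Quarter 3: $1,882.24 − $973.89 → $908.35
Quarter 4: $908.35 − $908.35 → $0.00

$908.35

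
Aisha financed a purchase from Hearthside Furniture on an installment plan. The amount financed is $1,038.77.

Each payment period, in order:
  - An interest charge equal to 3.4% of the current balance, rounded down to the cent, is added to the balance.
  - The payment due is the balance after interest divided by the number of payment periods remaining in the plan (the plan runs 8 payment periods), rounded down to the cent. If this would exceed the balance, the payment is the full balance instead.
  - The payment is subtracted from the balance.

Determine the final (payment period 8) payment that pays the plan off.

$169.66

Payment period 1: opening $1,038.77; interest $35.31 → $1,074.08; payment $134.26; balance $939.82
Payment period 2: opening $939.82; interest $31.95 → $971.77; payment $138.82; balance $832.95
Payment period 3: opening $832.95; interest $28.32 → $861.27; payment $143.54; balance $717.73
Payment period 4: opening $717.73; interest $24.40 → $742.13; payment $148.42; balance $593.71
Payment period 5: opening $593.71; interest $20.18 → $613.89; payment $153.47; balance $460.42
Payment period 6: opening $460.42; interest $15.65 → $476.07; payment $158.69; balance $317.38
Payment period 7: opening $317.38; interest $10.79 → $328.17; payment $164.08; balance $164.09
Payment period 8: opening $164.09; interest $5.57 → $169.66; payment $169.66; balance $0.00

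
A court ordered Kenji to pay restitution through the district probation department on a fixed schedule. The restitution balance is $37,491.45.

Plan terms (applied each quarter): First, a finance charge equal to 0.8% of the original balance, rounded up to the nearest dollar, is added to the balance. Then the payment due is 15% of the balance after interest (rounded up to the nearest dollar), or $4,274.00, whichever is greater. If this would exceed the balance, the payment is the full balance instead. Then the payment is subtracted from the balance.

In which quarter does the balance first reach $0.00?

# | Opening | Interest | Payment | End bal
1 | $37,491.45 | $300.00 | $5,669.00 | $32,122.45
2 | $32,122.45 | $300.00 | $4,864.00 | $27,558.45
3 | $27,558.45 | $300.00 | $4,274.00 | $23,584.45
4 | $23,584.45 | $300.00 | $4,274.00 | $19,610.45
5 | $19,610.45 | $300.00 | $4,274.00 | $15,636.45
6 | $15,636.45 | $300.00 | $4,274.00 | $11,662.45
7 | $11,662.45 | $300.00 | $4,274.00 | $7,688.45
8 | $7,688.45 | $300.00 | $4,274.00 | $3,714.45
9 | $3,714.45 | $300.00 | $4,014.45 | $0.00
Balance reaches $0.00 in quarter 9.

9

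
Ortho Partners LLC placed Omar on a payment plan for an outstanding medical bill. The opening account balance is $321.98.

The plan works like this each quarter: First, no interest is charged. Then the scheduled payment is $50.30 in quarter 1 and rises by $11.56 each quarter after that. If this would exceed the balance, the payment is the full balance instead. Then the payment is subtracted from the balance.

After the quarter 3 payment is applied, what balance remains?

Quarter 1: $321.98 − $50.30 → $271.68
Quarter 2: $271.68 − $61.86 → $209.82
Quarter 3: $209.82 − $73.42 → $136.40

$136.40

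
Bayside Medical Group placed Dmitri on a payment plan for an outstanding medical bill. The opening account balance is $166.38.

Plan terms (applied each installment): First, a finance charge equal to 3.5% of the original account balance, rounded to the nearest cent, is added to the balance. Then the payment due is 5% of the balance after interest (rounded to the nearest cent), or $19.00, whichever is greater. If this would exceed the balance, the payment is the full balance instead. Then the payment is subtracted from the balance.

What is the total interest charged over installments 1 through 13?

$75.66

Installment 1: opening $166.38; interest $5.82 → $172.20; payment $19.00; balance $153.20
Installment 2: opening $153.20; interest $5.82 → $159.02; payment $19.00; balance $140.02
Installment 3: opening $140.02; interest $5.82 → $145.84; payment $19.00; balance $126.84
Installment 4: opening $126.84; interest $5.82 → $132.66; payment $19.00; balance $113.66
Installment 5: opening $113.66; interest $5.82 → $119.48; payment $19.00; balance $100.48
Installment 6: opening $100.48; interest $5.82 → $106.30; payment $19.00; balance $87.30
Installment 7: opening $87.30; interest $5.82 → $93.12; payment $19.00; balance $74.12
Installment 8: opening $74.12; interest $5.82 → $79.94; payment $19.00; balance $60.94
Installment 9: opening $60.94; interest $5.82 → $66.76; payment $19.00; balance $47.76
Installment 10: opening $47.76; interest $5.82 → $53.58; payment $19.00; balance $34.58
Installment 11: opening $34.58; interest $5.82 → $40.40; payment $19.00; balance $21.40
Installment 12: opening $21.40; interest $5.82 → $27.22; payment $19.00; balance $8.22
Installment 13: opening $8.22; interest $5.82 → $14.04; payment $14.04; balance $0.00
Total interest: $5.82 + $5.82 + $5.82 + $5.82 + $5.82 + $5.82 + $5.82 + $5.82 + $5.82 + $5.82 + $5.82 + $5.82 + $5.82 = $75.66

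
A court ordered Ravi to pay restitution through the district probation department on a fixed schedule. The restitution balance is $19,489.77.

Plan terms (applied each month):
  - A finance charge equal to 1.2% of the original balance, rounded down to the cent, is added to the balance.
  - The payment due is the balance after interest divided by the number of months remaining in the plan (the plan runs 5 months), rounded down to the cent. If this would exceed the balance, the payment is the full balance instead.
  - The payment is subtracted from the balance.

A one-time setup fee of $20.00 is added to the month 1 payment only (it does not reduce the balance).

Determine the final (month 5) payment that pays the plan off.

Month 1: opening $19,489.77; interest $233.87 → $19,723.64; payment $3,944.72 (+ $20.00 fee); balance $15,778.92
Month 2: opening $15,778.92; interest $233.87 → $16,012.79; payment $4,003.19; balance $12,009.60
Month 3: opening $12,009.60; interest $233.87 → $12,243.47; payment $4,081.15; balance $8,162.32
Month 4: opening $8,162.32; interest $233.87 → $8,396.19; payment $4,198.09; balance $4,198.10
Month 5: opening $4,198.10; interest $233.87 → $4,431.97; payment $4,431.97; balance $0.00

$4,431.97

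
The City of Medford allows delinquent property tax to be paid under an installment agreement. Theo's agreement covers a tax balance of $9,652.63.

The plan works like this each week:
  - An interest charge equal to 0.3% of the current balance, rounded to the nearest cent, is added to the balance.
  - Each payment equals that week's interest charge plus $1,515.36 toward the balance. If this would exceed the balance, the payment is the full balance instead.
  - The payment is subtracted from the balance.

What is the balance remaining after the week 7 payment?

# | Opening | Interest | Payment | End bal
1 | $9,652.63 | $28.96 | $1,544.32 | $8,137.27
2 | $8,137.27 | $24.41 | $1,539.77 | $6,621.91
3 | $6,621.91 | $19.87 | $1,535.23 | $5,106.55
4 | $5,106.55 | $15.32 | $1,530.68 | $3,591.19
5 | $3,591.19 | $10.77 | $1,526.13 | $2,075.83
6 | $2,075.83 | $6.23 | $1,521.59 | $560.47
7 | $560.47 | $1.68 | $562.15 | $0.00

$0.00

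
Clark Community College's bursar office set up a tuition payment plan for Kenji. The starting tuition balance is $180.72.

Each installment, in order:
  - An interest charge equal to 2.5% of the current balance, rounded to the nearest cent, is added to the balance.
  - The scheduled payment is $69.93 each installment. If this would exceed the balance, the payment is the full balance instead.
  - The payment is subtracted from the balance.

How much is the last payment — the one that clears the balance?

# | Opening | Interest | Payment | End bal
1 | $180.72 | $4.52 | $69.93 | $115.31
2 | $115.31 | $2.88 | $69.93 | $48.26
3 | $48.26 | $1.21 | $49.47 | $0.00

$49.47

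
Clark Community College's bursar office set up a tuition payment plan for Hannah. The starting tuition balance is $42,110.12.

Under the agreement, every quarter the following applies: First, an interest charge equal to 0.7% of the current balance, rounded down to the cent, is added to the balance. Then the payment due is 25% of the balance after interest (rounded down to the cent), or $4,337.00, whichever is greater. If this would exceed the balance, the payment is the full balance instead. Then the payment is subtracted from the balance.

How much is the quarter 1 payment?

# | Opening | Interest | Payment | End bal
1 | $42,110.12 | $294.77 | $10,601.22 | $31,803.67

$10,601.22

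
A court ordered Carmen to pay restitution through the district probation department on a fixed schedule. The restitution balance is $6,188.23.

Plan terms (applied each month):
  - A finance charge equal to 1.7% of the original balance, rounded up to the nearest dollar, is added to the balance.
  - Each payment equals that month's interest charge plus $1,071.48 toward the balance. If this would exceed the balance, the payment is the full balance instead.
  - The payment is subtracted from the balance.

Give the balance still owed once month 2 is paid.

$4,045.27

# | Opening | Interest | Payment | End bal
1 | $6,188.23 | $106.00 | $1,177.48 | $5,116.75
2 | $5,116.75 | $106.00 | $1,177.48 | $4,045.27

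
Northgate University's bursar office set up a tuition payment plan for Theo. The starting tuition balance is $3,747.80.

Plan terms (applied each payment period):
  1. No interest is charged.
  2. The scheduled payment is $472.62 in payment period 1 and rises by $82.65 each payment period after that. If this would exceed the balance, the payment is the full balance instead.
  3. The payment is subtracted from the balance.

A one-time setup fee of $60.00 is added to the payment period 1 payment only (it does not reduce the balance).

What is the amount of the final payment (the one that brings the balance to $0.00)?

Payment period 1: opening $3,747.80; payment $472.62 (+ $60.00 fee); balance $3,275.18
Payment period 2: opening $3,275.18; payment $555.27; balance $2,719.91
Payment period 3: opening $2,719.91; payment $637.92; balance $2,081.99
Payment period 4: opening $2,081.99; payment $720.57; balance $1,361.42
Payment period 5: opening $1,361.42; payment $803.22; balance $558.20
Payment period 6: opening $558.20; payment $558.20; balance $0.00

$558.20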